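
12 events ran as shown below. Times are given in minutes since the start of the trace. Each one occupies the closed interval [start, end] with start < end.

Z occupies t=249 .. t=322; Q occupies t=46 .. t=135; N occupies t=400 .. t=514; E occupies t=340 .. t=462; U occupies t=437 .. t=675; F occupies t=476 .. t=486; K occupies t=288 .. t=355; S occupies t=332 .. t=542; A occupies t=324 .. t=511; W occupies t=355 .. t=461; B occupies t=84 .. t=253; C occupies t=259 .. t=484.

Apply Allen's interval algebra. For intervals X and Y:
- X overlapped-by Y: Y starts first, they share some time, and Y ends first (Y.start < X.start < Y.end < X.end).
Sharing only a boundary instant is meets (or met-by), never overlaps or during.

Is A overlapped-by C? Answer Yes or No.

A = [t=324, t=511], C = [t=259, t=484].
Actual relation of A to C: overlapped-by.
Asked whether 'overlapped-by' holds → Yes.

Yes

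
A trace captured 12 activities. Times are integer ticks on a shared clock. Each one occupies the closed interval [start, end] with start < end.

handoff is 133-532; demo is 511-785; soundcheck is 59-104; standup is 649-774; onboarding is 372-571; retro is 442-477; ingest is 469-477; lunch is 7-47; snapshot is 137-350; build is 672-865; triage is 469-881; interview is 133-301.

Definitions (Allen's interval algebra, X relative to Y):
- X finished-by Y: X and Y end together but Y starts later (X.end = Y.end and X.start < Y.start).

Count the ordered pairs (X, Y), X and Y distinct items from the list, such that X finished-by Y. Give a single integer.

Checking all 132 ordered pairs for relation 'finished-by'; matching pairs in alphabetical order:
(retro, ingest): retro finished-by ingest ✓
Count: 1.

1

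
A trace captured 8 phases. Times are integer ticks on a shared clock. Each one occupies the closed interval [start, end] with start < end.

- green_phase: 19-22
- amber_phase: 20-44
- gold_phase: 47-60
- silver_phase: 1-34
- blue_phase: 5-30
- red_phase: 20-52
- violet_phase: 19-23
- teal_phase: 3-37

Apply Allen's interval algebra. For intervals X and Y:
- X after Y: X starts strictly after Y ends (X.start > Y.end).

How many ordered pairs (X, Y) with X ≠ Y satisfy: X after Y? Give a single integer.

Checking all 56 ordered pairs for relation 'after'; matching pairs in alphabetical order:
(gold_phase, amber_phase): gold_phase after amber_phase ✓
(gold_phase, blue_phase): gold_phase after blue_phase ✓
(gold_phase, green_phase): gold_phase after green_phase ✓
(gold_phase, silver_phase): gold_phase after silver_phase ✓
(gold_phase, teal_phase): gold_phase after teal_phase ✓
(gold_phase, violet_phase): gold_phase after violet_phase ✓
Count: 6.

6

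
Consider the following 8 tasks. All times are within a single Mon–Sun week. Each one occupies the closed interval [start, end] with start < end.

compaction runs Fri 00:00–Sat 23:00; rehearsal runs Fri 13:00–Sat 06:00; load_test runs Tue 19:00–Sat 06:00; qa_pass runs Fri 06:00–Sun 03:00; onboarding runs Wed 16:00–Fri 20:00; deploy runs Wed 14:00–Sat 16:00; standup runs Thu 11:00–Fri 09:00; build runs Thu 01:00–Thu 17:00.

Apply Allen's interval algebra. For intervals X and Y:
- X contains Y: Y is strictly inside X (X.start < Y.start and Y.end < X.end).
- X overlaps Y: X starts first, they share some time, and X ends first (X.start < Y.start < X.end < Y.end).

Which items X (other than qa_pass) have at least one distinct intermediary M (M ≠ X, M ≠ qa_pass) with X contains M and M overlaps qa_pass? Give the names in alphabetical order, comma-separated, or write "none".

Target qa_pass = [Fri 06:00, Sun 03:00].
Intermediaries M with M overlaps qa_pass: compaction, deploy, load_test, onboarding, standup.
Via compaction — items with X contains compaction: none.
Via deploy — items with X contains deploy: none.
Via load_test — items with X contains load_test: none.
Via onboarding — items with X contains onboarding: deploy, load_test.
Via standup — items with X contains standup: deploy, load_test, onboarding.
Union: deploy, load_test, onboarding.

deploy, load_test, onboarding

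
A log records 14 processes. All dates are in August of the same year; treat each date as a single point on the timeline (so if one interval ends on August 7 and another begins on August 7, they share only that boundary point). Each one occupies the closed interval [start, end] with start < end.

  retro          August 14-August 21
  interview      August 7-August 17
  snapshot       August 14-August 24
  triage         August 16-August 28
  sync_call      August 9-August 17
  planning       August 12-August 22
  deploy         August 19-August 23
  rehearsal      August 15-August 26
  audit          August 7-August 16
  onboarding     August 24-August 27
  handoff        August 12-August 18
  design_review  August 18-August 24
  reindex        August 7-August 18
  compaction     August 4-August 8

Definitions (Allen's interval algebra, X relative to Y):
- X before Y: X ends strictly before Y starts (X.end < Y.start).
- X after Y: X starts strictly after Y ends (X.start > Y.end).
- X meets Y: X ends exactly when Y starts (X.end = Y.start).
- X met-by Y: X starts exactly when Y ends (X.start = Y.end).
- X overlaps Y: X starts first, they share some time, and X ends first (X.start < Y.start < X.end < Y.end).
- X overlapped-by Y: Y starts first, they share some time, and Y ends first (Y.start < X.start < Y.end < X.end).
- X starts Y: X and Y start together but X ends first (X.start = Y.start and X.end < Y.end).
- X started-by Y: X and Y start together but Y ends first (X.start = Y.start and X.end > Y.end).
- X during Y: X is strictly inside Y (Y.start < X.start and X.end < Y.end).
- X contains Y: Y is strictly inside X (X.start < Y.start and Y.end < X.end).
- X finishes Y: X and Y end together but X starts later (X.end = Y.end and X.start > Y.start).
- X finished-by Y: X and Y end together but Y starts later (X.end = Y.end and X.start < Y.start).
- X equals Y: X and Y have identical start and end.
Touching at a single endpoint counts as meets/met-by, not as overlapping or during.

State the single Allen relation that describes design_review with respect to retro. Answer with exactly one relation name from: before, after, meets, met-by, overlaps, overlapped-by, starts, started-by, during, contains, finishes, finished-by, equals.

overlapped-by

design_review = [August 18, August 24]; retro = [August 14, August 21].
Compare endpoints: design_review.start > retro.start, design_review.start < retro.end, design_review.end > retro.start, design_review.end > retro.end.
That pattern is 'overlapped-by'.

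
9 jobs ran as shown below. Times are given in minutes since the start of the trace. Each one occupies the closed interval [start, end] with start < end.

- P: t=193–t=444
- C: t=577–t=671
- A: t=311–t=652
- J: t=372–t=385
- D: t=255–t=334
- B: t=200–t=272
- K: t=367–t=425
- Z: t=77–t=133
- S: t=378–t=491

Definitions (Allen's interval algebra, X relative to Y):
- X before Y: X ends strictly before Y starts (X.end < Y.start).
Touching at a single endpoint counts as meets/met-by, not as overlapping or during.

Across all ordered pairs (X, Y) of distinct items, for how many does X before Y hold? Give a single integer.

21

Checking all 72 ordered pairs for relation 'before'; matching pairs in alphabetical order:
(B, A): B before A ✓
(B, C): B before C ✓
(B, J): B before J ✓
(B, K): B before K ✓
(B, S): B before S ✓
(D, C): D before C ✓
(D, J): D before J ✓
(D, K): D before K ✓
(D, S): D before S ✓
(J, C): J before C ✓
(K, C): K before C ✓
(P, C): P before C ✓
(S, C): S before C ✓
(Z, A): Z before A ✓
(Z, B): Z before B ✓
(Z, C): Z before C ✓
(Z, D): Z before D ✓
(Z, J): Z before J ✓
(Z, K): Z before K ✓
(Z, P): Z before P ✓
(Z, S): Z before S ✓
Count: 21.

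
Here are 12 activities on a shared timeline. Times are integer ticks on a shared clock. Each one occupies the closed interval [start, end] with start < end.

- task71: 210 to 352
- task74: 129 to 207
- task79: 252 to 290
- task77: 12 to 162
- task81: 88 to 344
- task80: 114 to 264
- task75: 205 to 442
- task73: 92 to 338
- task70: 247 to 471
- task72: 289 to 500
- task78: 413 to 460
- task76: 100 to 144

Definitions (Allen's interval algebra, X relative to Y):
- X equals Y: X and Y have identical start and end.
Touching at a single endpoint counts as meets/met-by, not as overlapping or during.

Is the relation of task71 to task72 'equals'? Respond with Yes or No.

No

task71 = [210, 352], task72 = [289, 500].
Actual relation of task71 to task72: overlaps.
Asked whether 'equals' holds → No.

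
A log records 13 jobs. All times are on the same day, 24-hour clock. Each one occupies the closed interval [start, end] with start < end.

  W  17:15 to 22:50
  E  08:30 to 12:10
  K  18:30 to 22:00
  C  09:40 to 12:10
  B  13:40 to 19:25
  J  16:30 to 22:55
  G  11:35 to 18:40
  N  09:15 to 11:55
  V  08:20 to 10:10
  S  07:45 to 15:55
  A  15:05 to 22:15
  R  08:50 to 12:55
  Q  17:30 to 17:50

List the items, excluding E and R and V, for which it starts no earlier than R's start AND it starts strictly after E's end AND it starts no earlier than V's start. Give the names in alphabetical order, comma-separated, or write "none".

A, B, J, K, Q, W

Conditions: its start is no earlier than R's start (X.start >= 08:50) AND its start is strictly after E's end (X.start > 12:10) AND its start is no earlier than V's start (X.start >= 08:20).
A: start 15:05 >= 08:50? ✓; start 15:05 > 12:10? ✓; start 15:05 >= 08:20? ✓ → yes.
B: start 13:40 >= 08:50? ✓; start 13:40 > 12:10? ✓; start 13:40 >= 08:20? ✓ → yes.
C: start 09:40 >= 08:50? ✓; start 09:40 > 12:10? ✗; start 09:40 >= 08:20? ✓ → no.
G: start 11:35 >= 08:50? ✓; start 11:35 > 12:10? ✗; start 11:35 >= 08:20? ✓ → no.
J: start 16:30 >= 08:50? ✓; start 16:30 > 12:10? ✓; start 16:30 >= 08:20? ✓ → yes.
K: start 18:30 >= 08:50? ✓; start 18:30 > 12:10? ✓; start 18:30 >= 08:20? ✓ → yes.
N: start 09:15 >= 08:50? ✓; start 09:15 > 12:10? ✗; start 09:15 >= 08:20? ✓ → no.
Q: start 17:30 >= 08:50? ✓; start 17:30 > 12:10? ✓; start 17:30 >= 08:20? ✓ → yes.
S: start 07:45 >= 08:50? ✗; start 07:45 > 12:10? ✗; start 07:45 >= 08:20? ✗ → no.
W: start 17:15 >= 08:50? ✓; start 17:15 > 12:10? ✓; start 17:15 >= 08:20? ✓ → yes.
Result: A, B, J, K, Q, W.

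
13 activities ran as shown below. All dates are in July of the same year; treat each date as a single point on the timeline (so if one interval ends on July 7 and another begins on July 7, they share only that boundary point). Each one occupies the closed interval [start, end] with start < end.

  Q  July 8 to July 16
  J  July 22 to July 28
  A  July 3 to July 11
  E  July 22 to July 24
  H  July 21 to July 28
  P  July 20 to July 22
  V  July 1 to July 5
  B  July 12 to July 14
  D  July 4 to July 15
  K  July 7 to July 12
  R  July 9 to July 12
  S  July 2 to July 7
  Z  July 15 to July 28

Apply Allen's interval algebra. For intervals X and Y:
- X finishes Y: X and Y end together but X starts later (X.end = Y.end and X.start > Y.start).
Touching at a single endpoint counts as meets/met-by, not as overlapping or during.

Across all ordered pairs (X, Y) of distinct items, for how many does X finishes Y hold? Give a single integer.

Checking all 156 ordered pairs for relation 'finishes'; matching pairs in alphabetical order:
(H, Z): H finishes Z ✓
(J, H): J finishes H ✓
(J, Z): J finishes Z ✓
(R, K): R finishes K ✓
Count: 4.

4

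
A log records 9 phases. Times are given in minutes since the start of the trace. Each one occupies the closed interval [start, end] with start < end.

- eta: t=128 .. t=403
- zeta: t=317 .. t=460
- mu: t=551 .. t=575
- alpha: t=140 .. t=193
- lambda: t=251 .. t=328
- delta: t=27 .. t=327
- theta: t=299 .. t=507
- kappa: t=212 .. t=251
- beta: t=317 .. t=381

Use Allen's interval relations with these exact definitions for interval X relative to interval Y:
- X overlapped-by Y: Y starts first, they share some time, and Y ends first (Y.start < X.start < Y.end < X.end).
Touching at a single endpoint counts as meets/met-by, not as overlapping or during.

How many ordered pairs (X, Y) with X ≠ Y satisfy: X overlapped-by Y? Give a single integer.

10

Checking all 72 ordered pairs for relation 'overlapped-by'; matching pairs in alphabetical order:
(beta, delta): beta overlapped-by delta ✓
(beta, lambda): beta overlapped-by lambda ✓
(eta, delta): eta overlapped-by delta ✓
(lambda, delta): lambda overlapped-by delta ✓
(theta, delta): theta overlapped-by delta ✓
(theta, eta): theta overlapped-by eta ✓
(theta, lambda): theta overlapped-by lambda ✓
(zeta, delta): zeta overlapped-by delta ✓
(zeta, eta): zeta overlapped-by eta ✓
(zeta, lambda): zeta overlapped-by lambda ✓
Count: 10.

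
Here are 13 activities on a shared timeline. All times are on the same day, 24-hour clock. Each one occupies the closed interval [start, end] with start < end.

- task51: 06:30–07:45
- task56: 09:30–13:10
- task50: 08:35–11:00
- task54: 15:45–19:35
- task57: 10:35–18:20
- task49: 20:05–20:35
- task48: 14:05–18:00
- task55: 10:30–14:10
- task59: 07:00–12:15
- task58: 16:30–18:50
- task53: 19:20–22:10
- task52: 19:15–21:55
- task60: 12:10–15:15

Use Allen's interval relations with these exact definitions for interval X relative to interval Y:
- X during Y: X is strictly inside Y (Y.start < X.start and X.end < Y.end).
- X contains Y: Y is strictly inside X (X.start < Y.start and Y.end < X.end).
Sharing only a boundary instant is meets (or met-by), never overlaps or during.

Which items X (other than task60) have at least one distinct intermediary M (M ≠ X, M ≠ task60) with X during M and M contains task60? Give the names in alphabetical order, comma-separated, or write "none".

task48

Target task60 = [12:10, 15:15].
Intermediaries M with M contains task60: task57.
Via task57 — items with X during task57: task48.
Union: task48.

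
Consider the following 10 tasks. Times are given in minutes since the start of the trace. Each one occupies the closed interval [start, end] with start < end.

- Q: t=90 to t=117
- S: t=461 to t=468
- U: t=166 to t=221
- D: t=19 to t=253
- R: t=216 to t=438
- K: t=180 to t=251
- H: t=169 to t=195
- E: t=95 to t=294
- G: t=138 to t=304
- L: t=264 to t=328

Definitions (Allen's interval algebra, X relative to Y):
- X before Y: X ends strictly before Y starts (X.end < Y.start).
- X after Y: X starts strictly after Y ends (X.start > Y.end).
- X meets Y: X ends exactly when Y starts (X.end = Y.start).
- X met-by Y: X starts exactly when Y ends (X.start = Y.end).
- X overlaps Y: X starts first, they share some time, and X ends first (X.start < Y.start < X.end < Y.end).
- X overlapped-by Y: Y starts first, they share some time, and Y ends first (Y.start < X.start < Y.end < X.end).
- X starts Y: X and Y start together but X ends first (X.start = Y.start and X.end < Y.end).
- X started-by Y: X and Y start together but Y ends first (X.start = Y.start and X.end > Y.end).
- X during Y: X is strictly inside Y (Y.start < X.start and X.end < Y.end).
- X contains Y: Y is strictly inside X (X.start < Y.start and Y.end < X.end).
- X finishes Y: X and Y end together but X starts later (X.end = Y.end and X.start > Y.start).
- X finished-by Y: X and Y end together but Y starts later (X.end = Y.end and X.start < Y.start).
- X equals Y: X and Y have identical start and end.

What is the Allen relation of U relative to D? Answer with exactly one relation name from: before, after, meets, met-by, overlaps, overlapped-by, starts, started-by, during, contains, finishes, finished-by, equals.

U = [t=166, t=221]; D = [t=19, t=253].
Compare endpoints: U.start > D.start, U.start < D.end, U.end > D.start, U.end < D.end.
That pattern is 'during'.

during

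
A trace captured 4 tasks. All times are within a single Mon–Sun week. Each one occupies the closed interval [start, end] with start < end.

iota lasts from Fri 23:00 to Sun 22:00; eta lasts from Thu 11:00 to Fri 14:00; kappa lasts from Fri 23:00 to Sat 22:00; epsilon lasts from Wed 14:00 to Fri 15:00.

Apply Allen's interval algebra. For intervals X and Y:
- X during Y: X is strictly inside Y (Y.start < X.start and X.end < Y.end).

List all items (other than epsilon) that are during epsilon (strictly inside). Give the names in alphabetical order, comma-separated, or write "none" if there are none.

Target epsilon = [Wed 14:00, Fri 15:00].
eta [Thu 11:00, Fri 14:00] → during → yes.
iota [Fri 23:00, Sun 22:00] → after → no.
kappa [Fri 23:00, Sat 22:00] → after → no.
Result: eta.

eta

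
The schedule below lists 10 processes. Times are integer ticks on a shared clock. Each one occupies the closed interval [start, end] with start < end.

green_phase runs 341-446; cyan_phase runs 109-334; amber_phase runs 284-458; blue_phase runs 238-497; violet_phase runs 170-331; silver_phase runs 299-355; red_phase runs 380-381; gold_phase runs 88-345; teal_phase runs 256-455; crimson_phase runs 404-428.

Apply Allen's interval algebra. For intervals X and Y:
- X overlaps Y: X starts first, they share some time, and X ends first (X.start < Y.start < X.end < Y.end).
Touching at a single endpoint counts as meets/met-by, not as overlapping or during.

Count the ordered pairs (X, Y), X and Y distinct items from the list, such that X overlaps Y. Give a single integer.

15

Checking all 90 ordered pairs for relation 'overlaps'; matching pairs in alphabetical order:
(cyan_phase, amber_phase): cyan_phase overlaps amber_phase ✓
(cyan_phase, blue_phase): cyan_phase overlaps blue_phase ✓
(cyan_phase, silver_phase): cyan_phase overlaps silver_phase ✓
(cyan_phase, teal_phase): cyan_phase overlaps teal_phase ✓
(gold_phase, amber_phase): gold_phase overlaps amber_phase ✓
(gold_phase, blue_phase): gold_phase overlaps blue_phase ✓
(gold_phase, green_phase): gold_phase overlaps green_phase ✓
(gold_phase, silver_phase): gold_phase overlaps silver_phase ✓
(gold_phase, teal_phase): gold_phase overlaps teal_phase ✓
(silver_phase, green_phase): silver_phase overlaps green_phase ✓
(teal_phase, amber_phase): teal_phase overlaps amber_phase ✓
(violet_phase, amber_phase): violet_phase overlaps amber_phase ✓
(violet_phase, blue_phase): violet_phase overlaps blue_phase ✓
(violet_phase, silver_phase): violet_phase overlaps silver_phase ✓
(violet_phase, teal_phase): violet_phase overlaps teal_phase ✓
Count: 15.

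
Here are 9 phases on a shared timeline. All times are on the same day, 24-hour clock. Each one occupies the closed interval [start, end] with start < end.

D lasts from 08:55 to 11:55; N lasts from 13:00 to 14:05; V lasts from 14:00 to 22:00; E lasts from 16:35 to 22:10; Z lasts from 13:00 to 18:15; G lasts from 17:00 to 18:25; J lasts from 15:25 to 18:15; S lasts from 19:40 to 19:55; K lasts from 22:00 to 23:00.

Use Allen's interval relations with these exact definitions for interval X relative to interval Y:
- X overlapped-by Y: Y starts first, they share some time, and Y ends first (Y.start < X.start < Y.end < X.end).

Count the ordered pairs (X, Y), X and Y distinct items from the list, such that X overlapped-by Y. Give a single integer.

8

Checking all 72 ordered pairs for relation 'overlapped-by'; matching pairs in alphabetical order:
(E, J): E overlapped-by J ✓
(E, V): E overlapped-by V ✓
(E, Z): E overlapped-by Z ✓
(G, J): G overlapped-by J ✓
(G, Z): G overlapped-by Z ✓
(K, E): K overlapped-by E ✓
(V, N): V overlapped-by N ✓
(V, Z): V overlapped-by Z ✓
Count: 8.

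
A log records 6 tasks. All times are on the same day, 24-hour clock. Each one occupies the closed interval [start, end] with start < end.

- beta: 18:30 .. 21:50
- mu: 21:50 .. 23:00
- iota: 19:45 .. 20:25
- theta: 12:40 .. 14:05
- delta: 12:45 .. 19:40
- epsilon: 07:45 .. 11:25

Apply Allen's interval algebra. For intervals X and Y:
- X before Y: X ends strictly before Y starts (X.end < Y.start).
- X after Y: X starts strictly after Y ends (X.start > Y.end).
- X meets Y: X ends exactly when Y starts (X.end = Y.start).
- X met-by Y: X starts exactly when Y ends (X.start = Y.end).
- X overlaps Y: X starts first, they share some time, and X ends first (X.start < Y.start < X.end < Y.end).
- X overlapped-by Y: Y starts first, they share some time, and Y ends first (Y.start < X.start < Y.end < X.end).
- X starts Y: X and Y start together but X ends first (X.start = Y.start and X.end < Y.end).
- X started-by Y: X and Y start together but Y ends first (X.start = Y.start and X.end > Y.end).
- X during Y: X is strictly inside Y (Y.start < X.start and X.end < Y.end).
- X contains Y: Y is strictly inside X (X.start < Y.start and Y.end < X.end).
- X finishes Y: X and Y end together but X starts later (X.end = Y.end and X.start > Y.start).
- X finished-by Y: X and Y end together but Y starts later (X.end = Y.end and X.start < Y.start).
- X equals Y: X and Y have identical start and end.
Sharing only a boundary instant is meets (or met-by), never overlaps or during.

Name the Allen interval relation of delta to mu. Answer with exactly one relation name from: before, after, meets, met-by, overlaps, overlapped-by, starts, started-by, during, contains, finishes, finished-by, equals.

before

delta = [12:45, 19:40]; mu = [21:50, 23:00].
Compare endpoints: delta.start < mu.start, delta.start < mu.end, delta.end < mu.start, delta.end < mu.end.
That pattern is 'before'.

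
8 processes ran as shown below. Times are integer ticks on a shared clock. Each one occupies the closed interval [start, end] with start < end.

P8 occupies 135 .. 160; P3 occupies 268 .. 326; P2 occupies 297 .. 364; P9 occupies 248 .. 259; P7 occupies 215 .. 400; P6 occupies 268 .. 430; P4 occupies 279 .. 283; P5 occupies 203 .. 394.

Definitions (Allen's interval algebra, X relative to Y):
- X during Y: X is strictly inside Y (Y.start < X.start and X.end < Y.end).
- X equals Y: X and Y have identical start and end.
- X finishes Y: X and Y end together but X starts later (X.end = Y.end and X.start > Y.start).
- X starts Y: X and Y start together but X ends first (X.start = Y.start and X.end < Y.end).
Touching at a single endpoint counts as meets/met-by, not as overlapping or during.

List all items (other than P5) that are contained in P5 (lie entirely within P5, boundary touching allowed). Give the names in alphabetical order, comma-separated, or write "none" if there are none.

P2, P3, P4, P9

Target P5 = [203, 394].
P2 [297, 364] → during → yes.
P3 [268, 326] → during → yes.
P4 [279, 283] → during → yes.
P6 [268, 430] → overlapped-by → no.
P7 [215, 400] → overlapped-by → no.
P8 [135, 160] → before → no.
P9 [248, 259] → during → yes.
Result: P2, P3, P4, P9.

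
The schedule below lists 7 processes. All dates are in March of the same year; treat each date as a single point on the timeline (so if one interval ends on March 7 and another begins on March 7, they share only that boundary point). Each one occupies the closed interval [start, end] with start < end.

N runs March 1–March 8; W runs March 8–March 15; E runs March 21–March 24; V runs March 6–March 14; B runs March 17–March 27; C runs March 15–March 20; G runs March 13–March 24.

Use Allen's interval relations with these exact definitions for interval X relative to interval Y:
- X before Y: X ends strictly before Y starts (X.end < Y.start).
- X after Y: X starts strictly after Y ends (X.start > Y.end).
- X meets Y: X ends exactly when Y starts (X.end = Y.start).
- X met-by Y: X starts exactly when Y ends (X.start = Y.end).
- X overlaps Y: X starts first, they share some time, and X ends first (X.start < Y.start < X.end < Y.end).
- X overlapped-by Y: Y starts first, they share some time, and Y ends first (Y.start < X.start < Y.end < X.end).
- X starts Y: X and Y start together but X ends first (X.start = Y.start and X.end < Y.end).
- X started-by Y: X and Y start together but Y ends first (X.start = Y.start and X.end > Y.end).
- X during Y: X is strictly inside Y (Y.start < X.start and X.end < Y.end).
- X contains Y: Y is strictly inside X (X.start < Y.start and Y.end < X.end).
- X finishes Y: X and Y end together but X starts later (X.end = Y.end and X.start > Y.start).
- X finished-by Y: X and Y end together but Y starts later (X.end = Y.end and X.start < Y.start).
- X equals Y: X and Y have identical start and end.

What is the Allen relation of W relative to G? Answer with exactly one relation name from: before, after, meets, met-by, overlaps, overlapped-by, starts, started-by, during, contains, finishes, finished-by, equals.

W = [March 8, March 15]; G = [March 13, March 24].
Compare endpoints: W.start < G.start, W.start < G.end, W.end > G.start, W.end < G.end.
That pattern is 'overlaps'.

overlaps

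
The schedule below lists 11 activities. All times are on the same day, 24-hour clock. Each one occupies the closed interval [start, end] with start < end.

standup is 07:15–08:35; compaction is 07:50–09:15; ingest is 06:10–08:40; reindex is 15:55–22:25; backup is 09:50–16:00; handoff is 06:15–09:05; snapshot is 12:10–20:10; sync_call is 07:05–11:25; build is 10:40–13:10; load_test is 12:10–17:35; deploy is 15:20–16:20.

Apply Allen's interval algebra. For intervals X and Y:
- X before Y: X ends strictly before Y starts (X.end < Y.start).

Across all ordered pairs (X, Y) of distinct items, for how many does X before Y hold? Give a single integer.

Checking all 110 ordered pairs for relation 'before'; matching pairs in alphabetical order:
(build, deploy): build before deploy ✓
(build, reindex): build before reindex ✓
(compaction, backup): compaction before backup ✓
(compaction, build): compaction before build ✓
(compaction, deploy): compaction before deploy ✓
(compaction, load_test): compaction before load_test ✓
(compaction, reindex): compaction before reindex ✓
(compaction, snapshot): compaction before snapshot ✓
(handoff, backup): handoff before backup ✓
(handoff, build): handoff before build ✓
(handoff, deploy): handoff before deploy ✓
(handoff, load_test): handoff before load_test ✓
(handoff, reindex): handoff before reindex ✓
(handoff, snapshot): handoff before snapshot ✓
(ingest, backup): ingest before backup ✓
(ingest, build): ingest before build ✓
(ingest, deploy): ingest before deploy ✓
(ingest, load_test): ingest before load_test ✓
(ingest, reindex): ingest before reindex ✓
(ingest, snapshot): ingest before snapshot ✓
(standup, backup): standup before backup ✓
(standup, build): standup before build ✓
(standup, deploy): standup before deploy ✓
(standup, load_test): standup before load_test ✓
... plus 6 further pairs not listed.
Count: 30.

30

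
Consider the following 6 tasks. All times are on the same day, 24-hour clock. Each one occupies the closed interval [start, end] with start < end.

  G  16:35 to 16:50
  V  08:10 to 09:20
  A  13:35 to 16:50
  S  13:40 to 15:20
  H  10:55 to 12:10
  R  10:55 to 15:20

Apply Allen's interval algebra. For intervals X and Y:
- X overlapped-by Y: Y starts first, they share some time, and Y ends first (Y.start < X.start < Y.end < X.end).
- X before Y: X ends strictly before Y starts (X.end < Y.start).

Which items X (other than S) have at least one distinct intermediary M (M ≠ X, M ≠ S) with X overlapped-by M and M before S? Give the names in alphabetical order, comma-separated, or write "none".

none

Target S = [13:40, 15:20].
Intermediaries M with M before S: H, V.
Via H — items with X overlapped-by H: none.
Via V — items with X overlapped-by V: none.
Union: none.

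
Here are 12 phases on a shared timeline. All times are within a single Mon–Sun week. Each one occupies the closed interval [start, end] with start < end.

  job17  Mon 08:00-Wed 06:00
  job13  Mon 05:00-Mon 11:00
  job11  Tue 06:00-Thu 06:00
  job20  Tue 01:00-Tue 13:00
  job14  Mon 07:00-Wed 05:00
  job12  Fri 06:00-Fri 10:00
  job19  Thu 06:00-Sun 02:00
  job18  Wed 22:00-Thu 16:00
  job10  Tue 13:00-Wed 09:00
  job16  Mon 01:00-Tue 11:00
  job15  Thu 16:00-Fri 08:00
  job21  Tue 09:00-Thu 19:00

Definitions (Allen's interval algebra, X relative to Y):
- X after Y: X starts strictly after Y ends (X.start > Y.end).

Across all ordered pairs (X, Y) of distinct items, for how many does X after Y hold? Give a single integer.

Checking all 132 ordered pairs for relation 'after'; matching pairs in alphabetical order:
(job10, job13): job10 after job13 ✓
(job10, job16): job10 after job16 ✓
(job11, job13): job11 after job13 ✓
(job12, job10): job12 after job10 ✓
(job12, job11): job12 after job11 ✓
(job12, job13): job12 after job13 ✓
(job12, job14): job12 after job14 ✓
(job12, job16): job12 after job16 ✓
(job12, job17): job12 after job17 ✓
(job12, job18): job12 after job18 ✓
(job12, job20): job12 after job20 ✓
(job12, job21): job12 after job21 ✓
(job15, job10): job15 after job10 ✓
(job15, job11): job15 after job11 ✓
(job15, job13): job15 after job13 ✓
(job15, job14): job15 after job14 ✓
(job15, job16): job15 after job16 ✓
(job15, job17): job15 after job17 ✓
(job15, job20): job15 after job20 ✓
(job18, job10): job18 after job10 ✓
(job18, job13): job18 after job13 ✓
(job18, job14): job18 after job14 ✓
(job18, job16): job18 after job16 ✓
(job18, job17): job18 after job17 ✓
... plus 9 further pairs not listed.
Count: 33.

33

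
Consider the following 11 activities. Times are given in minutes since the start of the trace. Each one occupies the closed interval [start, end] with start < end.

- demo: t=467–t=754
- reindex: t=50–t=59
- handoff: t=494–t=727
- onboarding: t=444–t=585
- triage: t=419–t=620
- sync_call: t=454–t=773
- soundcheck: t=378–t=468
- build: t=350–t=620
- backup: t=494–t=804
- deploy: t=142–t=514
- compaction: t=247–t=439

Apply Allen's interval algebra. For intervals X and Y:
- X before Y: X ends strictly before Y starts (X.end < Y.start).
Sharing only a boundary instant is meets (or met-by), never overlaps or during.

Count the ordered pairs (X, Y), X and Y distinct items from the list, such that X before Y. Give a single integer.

17

Checking all 110 ordered pairs for relation 'before'; matching pairs in alphabetical order:
(compaction, backup): compaction before backup ✓
(compaction, demo): compaction before demo ✓
(compaction, handoff): compaction before handoff ✓
(compaction, onboarding): compaction before onboarding ✓
(compaction, sync_call): compaction before sync_call ✓
(reindex, backup): reindex before backup ✓
(reindex, build): reindex before build ✓
(reindex, compaction): reindex before compaction ✓
(reindex, demo): reindex before demo ✓
(reindex, deploy): reindex before deploy ✓
(reindex, handoff): reindex before handoff ✓
(reindex, onboarding): reindex before onboarding ✓
(reindex, soundcheck): reindex before soundcheck ✓
(reindex, sync_call): reindex before sync_call ✓
(reindex, triage): reindex before triage ✓
(soundcheck, backup): soundcheck before backup ✓
(soundcheck, handoff): soundcheck before handoff ✓
Count: 17.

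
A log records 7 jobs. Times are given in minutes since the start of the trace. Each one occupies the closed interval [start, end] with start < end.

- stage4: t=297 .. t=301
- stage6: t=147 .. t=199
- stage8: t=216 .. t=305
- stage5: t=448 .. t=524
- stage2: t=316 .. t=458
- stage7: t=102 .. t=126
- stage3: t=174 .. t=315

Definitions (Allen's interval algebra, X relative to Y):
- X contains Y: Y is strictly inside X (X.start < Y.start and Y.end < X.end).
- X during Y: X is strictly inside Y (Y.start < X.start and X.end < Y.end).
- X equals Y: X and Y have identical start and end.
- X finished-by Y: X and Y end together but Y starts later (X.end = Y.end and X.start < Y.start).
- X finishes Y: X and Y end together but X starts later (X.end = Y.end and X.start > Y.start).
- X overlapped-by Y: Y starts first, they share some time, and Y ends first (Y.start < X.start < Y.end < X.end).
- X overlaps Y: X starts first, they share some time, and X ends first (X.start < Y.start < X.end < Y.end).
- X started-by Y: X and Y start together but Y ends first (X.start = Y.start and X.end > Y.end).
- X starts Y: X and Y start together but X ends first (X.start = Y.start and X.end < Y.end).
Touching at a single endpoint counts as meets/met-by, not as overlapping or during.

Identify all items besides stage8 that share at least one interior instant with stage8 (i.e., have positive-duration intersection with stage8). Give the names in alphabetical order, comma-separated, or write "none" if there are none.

Target stage8 = [t=216, t=305].
stage2 [t=316, t=458] → after → no.
stage3 [t=174, t=315] → contains → yes.
stage4 [t=297, t=301] → during → yes.
stage5 [t=448, t=524] → after → no.
stage6 [t=147, t=199] → before → no.
stage7 [t=102, t=126] → before → no.
Result: stage3, stage4.

stage3, stage4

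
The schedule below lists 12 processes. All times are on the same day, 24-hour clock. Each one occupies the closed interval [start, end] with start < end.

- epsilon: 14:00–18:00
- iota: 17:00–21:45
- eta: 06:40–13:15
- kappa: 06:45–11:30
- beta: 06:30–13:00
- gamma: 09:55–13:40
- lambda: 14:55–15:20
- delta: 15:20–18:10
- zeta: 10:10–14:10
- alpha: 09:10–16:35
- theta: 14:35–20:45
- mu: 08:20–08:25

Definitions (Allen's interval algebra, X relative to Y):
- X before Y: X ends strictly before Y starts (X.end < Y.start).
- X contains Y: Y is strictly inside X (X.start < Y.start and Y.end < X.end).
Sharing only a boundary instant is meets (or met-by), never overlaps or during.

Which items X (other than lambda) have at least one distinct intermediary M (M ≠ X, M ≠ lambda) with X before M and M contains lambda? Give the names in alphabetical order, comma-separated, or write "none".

beta, eta, gamma, kappa, mu, zeta

Target lambda = [14:55, 15:20].
Intermediaries M with M contains lambda: alpha, epsilon, theta.
Via alpha — items with X before alpha: mu.
Via epsilon — items with X before epsilon: beta, eta, gamma, kappa, mu.
Via theta — items with X before theta: beta, eta, gamma, kappa, mu, zeta.
Union: beta, eta, gamma, kappa, mu, zeta.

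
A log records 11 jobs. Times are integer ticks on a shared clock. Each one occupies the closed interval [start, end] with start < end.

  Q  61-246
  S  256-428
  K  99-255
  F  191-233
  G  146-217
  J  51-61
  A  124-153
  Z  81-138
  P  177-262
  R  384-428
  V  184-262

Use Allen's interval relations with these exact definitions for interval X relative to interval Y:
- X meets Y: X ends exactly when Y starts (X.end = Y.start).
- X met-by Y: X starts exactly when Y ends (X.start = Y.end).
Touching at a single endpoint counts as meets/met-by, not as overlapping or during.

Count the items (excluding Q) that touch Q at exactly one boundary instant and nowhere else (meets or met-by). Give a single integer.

Target Q = [61, 246].
A [124, 153] → during → no.
F [191, 233] → during → no.
G [146, 217] → during → no.
J [51, 61] → meets → counts.
K [99, 255] → overlapped-by → no.
P [177, 262] → overlapped-by → no.
R [384, 428] → after → no.
S [256, 428] → after → no.
V [184, 262] → overlapped-by → no.
Z [81, 138] → during → no.
Total: 1.

1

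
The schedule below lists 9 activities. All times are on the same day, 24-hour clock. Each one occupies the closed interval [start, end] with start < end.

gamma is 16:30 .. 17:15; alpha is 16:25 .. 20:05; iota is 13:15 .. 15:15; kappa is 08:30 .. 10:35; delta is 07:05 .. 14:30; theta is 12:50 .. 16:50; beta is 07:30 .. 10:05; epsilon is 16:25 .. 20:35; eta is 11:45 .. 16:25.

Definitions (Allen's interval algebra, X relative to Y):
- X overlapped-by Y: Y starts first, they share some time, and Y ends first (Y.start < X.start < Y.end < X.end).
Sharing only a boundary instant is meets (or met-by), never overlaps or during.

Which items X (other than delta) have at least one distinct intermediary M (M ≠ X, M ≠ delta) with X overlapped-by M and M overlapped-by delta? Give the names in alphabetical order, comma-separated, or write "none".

alpha, epsilon, gamma, theta

Target delta = [07:05, 14:30].
Intermediaries M with M overlapped-by delta: eta, iota, theta.
Via eta — items with X overlapped-by eta: theta.
Via iota — items with X overlapped-by iota: none.
Via theta — items with X overlapped-by theta: alpha, epsilon, gamma.
Union: alpha, epsilon, gamma, theta.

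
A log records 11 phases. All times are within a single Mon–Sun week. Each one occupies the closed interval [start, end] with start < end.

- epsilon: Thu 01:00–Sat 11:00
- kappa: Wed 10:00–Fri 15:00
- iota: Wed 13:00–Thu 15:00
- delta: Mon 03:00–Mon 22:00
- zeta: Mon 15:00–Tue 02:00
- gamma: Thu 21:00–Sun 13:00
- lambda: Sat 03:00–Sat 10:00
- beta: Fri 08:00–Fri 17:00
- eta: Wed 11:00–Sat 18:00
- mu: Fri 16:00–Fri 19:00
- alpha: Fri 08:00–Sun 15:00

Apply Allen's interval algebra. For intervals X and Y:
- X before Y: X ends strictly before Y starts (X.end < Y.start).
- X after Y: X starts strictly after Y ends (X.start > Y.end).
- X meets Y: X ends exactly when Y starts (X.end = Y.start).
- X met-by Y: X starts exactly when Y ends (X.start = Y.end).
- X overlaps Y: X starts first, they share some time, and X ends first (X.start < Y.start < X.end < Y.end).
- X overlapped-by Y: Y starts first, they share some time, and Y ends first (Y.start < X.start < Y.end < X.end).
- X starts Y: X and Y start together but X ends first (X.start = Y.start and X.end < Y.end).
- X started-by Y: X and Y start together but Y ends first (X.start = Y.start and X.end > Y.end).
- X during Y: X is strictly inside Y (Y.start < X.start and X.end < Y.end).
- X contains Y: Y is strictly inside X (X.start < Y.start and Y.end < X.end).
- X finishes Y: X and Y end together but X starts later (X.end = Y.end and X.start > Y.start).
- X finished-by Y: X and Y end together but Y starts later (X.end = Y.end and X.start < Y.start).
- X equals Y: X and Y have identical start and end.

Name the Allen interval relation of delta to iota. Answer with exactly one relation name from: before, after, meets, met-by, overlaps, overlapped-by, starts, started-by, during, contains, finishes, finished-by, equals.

delta = [Mon 03:00, Mon 22:00]; iota = [Wed 13:00, Thu 15:00].
Compare endpoints: delta.start < iota.start, delta.start < iota.end, delta.end < iota.start, delta.end < iota.end.
That pattern is 'before'.

before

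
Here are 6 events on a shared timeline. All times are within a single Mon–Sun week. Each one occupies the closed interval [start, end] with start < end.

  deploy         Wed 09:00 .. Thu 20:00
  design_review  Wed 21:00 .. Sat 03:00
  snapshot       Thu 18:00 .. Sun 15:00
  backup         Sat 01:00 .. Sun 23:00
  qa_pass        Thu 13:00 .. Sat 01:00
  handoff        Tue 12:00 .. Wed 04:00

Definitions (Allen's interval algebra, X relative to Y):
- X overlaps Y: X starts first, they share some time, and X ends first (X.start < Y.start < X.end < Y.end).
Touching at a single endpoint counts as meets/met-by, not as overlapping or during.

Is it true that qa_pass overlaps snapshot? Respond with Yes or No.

qa_pass = [Thu 13:00, Sat 01:00], snapshot = [Thu 18:00, Sun 15:00].
Actual relation of qa_pass to snapshot: overlaps.
Asked whether 'overlaps' holds → Yes.

Yes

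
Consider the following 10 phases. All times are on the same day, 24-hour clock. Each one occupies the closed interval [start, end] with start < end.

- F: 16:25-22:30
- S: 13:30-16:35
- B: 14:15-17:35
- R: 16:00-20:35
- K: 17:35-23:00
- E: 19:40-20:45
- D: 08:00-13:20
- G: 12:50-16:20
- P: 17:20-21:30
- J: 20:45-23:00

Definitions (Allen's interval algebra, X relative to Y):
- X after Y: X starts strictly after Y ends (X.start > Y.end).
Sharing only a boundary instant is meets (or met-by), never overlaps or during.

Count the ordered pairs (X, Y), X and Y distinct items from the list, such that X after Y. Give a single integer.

20

Checking all 90 ordered pairs for relation 'after'; matching pairs in alphabetical order:
(B, D): B after D ✓
(E, B): E after B ✓
(E, D): E after D ✓
(E, G): E after G ✓
(E, S): E after S ✓
(F, D): F after D ✓
(F, G): F after G ✓
(J, B): J after B ✓
(J, D): J after D ✓
(J, G): J after G ✓
(J, R): J after R ✓
(J, S): J after S ✓
(K, D): K after D ✓
(K, G): K after G ✓
(K, S): K after S ✓
(P, D): P after D ✓
(P, G): P after G ✓
(P, S): P after S ✓
(R, D): R after D ✓
(S, D): S after D ✓
Count: 20.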